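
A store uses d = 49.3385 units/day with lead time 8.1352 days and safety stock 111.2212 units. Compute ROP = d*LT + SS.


d*LT = 49.3385 * 8.1352 = 401.3786
ROP = 401.3786 + 111.2212 = 512.5998

512.5998 units


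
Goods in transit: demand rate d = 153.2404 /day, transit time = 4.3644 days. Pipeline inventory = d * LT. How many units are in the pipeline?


Pipeline = 153.2404 * 4.3644 = 668.8024

668.8024 units


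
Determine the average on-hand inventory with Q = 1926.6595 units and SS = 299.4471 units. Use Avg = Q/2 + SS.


Q/2 = 963.3297
Avg = 963.3297 + 299.4471 = 1262.7768

1262.7768 units


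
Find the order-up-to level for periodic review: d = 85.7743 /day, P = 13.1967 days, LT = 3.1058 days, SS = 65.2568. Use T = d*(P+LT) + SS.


P + LT = 16.3025
d*(P+LT) = 85.7743 * 16.3025 = 1398.3355
T = 1398.3355 + 65.2568 = 1463.5923

1463.5923 units


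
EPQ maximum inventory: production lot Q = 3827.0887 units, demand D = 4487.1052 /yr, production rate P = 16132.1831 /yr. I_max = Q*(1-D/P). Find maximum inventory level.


D/P = 0.2781
1 - D/P = 0.7219
I_max = 3827.0887 * 0.7219 = 2762.5986

2762.5986 units


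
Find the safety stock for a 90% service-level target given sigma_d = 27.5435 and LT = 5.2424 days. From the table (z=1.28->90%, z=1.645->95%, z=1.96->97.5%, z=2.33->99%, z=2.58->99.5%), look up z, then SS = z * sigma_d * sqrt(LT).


From the table, SL = 90% corresponds to z = 1.28
sqrt(LT) = sqrt(5.2424) = 2.2896
SS = 1.28 * 27.5435 * 2.2896 = 80.7224

80.7224 units


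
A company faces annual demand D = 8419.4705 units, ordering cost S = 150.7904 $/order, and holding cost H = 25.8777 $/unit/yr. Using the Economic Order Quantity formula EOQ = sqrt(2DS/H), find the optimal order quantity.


2*D*S = 2 * 8419.4705 * 150.7904 = 2539150.6490
2*D*S/H = 98121.1873
EOQ = sqrt(98121.1873) = 313.2430

313.2430 units


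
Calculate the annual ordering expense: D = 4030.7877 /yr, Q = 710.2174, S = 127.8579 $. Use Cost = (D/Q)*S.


Number of orders = D/Q = 5.6754
Cost = 5.6754 * 127.8579 = 725.6483

725.6483 $/yr


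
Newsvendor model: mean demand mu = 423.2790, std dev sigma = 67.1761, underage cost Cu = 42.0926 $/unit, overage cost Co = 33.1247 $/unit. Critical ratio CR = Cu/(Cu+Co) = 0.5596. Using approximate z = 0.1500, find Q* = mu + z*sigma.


CR = Cu/(Cu+Co) = 42.0926/(42.0926+33.1247) = 0.5596
z = 0.1500
Q* = 423.2790 + 0.1500 * 67.1761 = 433.3554

433.3554 units


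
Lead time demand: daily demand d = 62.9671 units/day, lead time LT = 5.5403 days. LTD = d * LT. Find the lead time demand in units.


LTD = 62.9671 * 5.5403 = 348.8566

348.8566 units


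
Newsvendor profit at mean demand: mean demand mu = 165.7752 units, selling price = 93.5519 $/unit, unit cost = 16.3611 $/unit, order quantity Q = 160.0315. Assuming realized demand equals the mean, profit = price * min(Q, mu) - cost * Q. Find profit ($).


Sales at mu = min(160.0315, 165.7752) = 160.0315
Revenue = 93.5519 * 160.0315 = 14971.2509
Total cost = 16.3611 * 160.0315 = 2618.2914
Profit = 14971.2509 - 2618.2914 = 12352.9595

12352.9595 $


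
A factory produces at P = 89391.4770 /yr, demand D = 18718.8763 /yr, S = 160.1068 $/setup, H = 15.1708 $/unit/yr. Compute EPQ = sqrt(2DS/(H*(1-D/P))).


1 - D/P = 1 - 0.2094 = 0.7906
H*(1-D/P) = 11.9940
2DS = 5994038.7680
EPQ = sqrt(499753.7991) = 706.9327

706.9327 units


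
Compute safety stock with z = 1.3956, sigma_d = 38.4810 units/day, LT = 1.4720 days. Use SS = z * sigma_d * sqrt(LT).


sqrt(LT) = sqrt(1.4720) = 1.2133
SS = 1.3956 * 38.4810 * 1.2133 = 65.1570

65.1570 units


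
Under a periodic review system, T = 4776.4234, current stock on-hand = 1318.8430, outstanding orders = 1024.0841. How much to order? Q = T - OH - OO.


Inventory position = OH + OO = 1318.8430 + 1024.0841 = 2342.9271
Q = 4776.4234 - 2342.9271 = 2433.4963

2433.4963 units


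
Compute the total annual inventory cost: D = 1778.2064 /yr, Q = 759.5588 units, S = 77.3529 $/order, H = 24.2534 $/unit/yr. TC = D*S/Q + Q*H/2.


Ordering cost = D*S/Q = 181.0912
Holding cost = Q*H/2 = 9210.9417
TC = 181.0912 + 9210.9417 = 9392.0329

9392.0329 $/yr


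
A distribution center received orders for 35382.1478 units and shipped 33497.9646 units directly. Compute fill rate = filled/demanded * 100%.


FR = 33497.9646 / 35382.1478 * 100 = 94.6748

94.6748%


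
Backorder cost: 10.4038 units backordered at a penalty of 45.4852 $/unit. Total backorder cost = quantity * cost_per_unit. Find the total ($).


Total = 10.4038 * 45.4852 = 473.2189

473.2189 $


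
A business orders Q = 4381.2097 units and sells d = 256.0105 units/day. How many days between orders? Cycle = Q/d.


Cycle = 4381.2097 / 256.0105 = 17.1134

17.1134 days


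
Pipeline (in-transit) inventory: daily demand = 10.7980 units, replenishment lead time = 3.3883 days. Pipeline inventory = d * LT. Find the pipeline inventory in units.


Pipeline = 10.7980 * 3.3883 = 36.5869

36.5869 units


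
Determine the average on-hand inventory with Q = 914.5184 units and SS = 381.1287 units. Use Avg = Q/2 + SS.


Q/2 = 457.2592
Avg = 457.2592 + 381.1287 = 838.3879

838.3879 units


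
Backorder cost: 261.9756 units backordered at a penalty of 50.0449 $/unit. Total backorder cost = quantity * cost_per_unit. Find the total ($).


Total = 261.9756 * 50.0449 = 13110.5427

13110.5427 $


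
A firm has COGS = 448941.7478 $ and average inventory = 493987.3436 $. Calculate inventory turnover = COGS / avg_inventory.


Turnover = 448941.7478 / 493987.3436 = 0.9088

0.9088


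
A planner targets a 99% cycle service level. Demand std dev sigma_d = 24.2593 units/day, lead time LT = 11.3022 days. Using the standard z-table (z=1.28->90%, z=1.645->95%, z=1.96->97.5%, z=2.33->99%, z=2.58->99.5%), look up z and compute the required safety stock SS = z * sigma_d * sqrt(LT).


From the table, SL = 99% corresponds to z = 2.33
sqrt(LT) = sqrt(11.3022) = 3.3619
SS = 2.33 * 24.2593 * 3.3619 = 190.0272

190.0272 units


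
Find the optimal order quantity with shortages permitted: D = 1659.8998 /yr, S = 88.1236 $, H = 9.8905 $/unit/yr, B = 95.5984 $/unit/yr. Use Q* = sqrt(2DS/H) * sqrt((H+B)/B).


sqrt(2DS/H) = 171.9859
sqrt((H+B)/B) = 1.0505
Q* = 171.9859 * 1.0505 = 180.6637

180.6637 units


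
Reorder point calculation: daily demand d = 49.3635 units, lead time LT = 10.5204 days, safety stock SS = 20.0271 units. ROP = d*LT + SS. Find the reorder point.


d*LT = 49.3635 * 10.5204 = 519.3238
ROP = 519.3238 + 20.0271 = 539.3509

539.3509 units


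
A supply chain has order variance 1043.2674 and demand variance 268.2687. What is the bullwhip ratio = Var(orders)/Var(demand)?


BW = 1043.2674 / 268.2687 = 3.8889

3.8889


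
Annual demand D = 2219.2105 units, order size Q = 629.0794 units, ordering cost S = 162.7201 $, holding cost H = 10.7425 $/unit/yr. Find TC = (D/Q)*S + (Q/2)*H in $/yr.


Ordering cost = D*S/Q = 574.0295
Holding cost = Q*H/2 = 3378.9427
TC = 574.0295 + 3378.9427 = 3952.9723

3952.9723 $/yr


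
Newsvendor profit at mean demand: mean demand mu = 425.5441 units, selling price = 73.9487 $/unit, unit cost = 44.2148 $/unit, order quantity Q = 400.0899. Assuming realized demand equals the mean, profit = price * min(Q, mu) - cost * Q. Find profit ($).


Sales at mu = min(400.0899, 425.5441) = 400.0899
Revenue = 73.9487 * 400.0899 = 29586.1280
Total cost = 44.2148 * 400.0899 = 17689.8949
Profit = 29586.1280 - 17689.8949 = 11896.2331

11896.2331 $


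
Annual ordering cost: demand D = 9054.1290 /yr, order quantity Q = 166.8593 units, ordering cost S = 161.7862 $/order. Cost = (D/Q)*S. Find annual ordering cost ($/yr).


Number of orders = D/Q = 54.2621
Cost = 54.2621 * 161.7862 = 8778.8522

8778.8522 $/yr


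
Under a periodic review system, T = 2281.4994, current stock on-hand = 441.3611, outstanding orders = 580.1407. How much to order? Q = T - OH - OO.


Inventory position = OH + OO = 441.3611 + 580.1407 = 1021.5018
Q = 2281.4994 - 1021.5018 = 1259.9976

1259.9976 units


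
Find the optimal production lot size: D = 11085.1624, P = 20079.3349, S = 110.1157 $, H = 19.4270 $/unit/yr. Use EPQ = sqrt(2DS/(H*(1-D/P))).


1 - D/P = 1 - 0.5521 = 0.4479
H*(1-D/P) = 8.7020
2DS = 2441300.8346
EPQ = sqrt(280545.7346) = 529.6657

529.6657 units


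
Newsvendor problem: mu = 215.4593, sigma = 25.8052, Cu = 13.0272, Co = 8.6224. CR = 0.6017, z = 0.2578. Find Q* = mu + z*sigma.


CR = Cu/(Cu+Co) = 13.0272/(13.0272+8.6224) = 0.6017
z = 0.2578
Q* = 215.4593 + 0.2578 * 25.8052 = 222.1119

222.1119 units


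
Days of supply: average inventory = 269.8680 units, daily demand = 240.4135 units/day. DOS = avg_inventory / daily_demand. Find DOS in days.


DOS = 269.8680 / 240.4135 = 1.1225

1.1225 days


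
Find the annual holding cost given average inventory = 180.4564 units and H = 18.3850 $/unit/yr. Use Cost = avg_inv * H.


Cost = 180.4564 * 18.3850 = 3317.6909

3317.6909 $/yr


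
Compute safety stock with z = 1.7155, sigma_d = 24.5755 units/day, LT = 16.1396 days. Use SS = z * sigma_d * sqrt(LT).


sqrt(LT) = sqrt(16.1396) = 4.0174
SS = 1.7155 * 24.5755 * 4.0174 = 169.3712

169.3712 units


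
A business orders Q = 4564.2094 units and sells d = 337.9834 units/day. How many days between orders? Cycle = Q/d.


Cycle = 4564.2094 / 337.9834 = 13.5042

13.5042 days


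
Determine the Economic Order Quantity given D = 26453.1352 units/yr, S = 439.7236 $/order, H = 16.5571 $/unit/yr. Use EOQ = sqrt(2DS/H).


2*D*S = 2 * 26453.1352 * 439.7236 = 23264135.6829
2*D*S/H = 1405085.1709
EOQ = sqrt(1405085.1709) = 1185.3629

1185.3629 units


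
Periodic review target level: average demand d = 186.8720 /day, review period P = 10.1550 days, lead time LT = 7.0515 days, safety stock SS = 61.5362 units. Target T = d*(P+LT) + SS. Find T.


P + LT = 17.2065
d*(P+LT) = 186.8720 * 17.2065 = 3215.4131
T = 3215.4131 + 61.5362 = 3276.9493

3276.9493 units


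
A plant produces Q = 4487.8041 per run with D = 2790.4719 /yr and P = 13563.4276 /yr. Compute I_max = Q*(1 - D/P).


D/P = 0.2057
1 - D/P = 0.7943
I_max = 4487.8041 * 0.7943 = 3564.5057

3564.5057 units


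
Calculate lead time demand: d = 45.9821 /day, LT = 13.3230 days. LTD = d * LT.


LTD = 45.9821 * 13.3230 = 612.6195

612.6195 units


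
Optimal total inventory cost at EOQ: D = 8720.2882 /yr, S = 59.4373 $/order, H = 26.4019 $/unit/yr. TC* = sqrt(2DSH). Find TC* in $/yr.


2*D*S*H = 27368757.9513
TC* = sqrt(27368757.9513) = 5231.5158

5231.5158 $/yr


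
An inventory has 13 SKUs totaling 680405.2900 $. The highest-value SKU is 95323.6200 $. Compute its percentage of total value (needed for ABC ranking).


Top item = 95323.6200
Total = 680405.2900
Percentage = 95323.6200 / 680405.2900 * 100 = 14.0098

14.0098%


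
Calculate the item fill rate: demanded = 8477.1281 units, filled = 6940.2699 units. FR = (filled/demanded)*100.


FR = 6940.2699 / 8477.1281 * 100 = 81.8705

81.8705%


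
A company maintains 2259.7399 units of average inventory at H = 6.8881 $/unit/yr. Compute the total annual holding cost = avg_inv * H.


Cost = 2259.7399 * 6.8881 = 15565.3144

15565.3144 $/yr


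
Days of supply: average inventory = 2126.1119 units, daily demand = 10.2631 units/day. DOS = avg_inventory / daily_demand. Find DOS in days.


DOS = 2126.1119 / 10.2631 = 207.1608

207.1608 days


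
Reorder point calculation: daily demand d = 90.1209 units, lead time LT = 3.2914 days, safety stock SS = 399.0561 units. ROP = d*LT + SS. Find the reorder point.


d*LT = 90.1209 * 3.2914 = 296.6239
ROP = 296.6239 + 399.0561 = 695.6800

695.6800 units


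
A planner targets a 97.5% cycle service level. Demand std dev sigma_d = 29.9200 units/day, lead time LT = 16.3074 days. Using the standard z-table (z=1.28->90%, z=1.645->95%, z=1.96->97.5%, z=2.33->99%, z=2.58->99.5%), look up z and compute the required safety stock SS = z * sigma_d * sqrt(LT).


From the table, SL = 97.5% corresponds to z = 1.96
sqrt(LT) = sqrt(16.3074) = 4.0382
SS = 1.96 * 29.9200 * 4.0382 = 236.8154

236.8154 units


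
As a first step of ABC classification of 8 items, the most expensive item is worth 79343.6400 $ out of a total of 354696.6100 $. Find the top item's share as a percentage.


Top item = 79343.6400
Total = 354696.6100
Percentage = 79343.6400 / 354696.6100 * 100 = 22.3694

22.3694%


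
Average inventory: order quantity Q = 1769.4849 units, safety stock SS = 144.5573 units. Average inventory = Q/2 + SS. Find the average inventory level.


Q/2 = 884.7424
Avg = 884.7424 + 144.5573 = 1029.2997

1029.2997 units


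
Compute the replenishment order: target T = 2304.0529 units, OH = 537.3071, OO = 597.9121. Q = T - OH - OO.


Inventory position = OH + OO = 537.3071 + 597.9121 = 1135.2192
Q = 2304.0529 - 1135.2192 = 1168.8337

1168.8337 units


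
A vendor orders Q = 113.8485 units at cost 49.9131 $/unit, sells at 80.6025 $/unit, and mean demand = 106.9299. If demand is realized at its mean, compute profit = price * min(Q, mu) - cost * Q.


Sales at mu = min(113.8485, 106.9299) = 106.9299
Revenue = 80.6025 * 106.9299 = 8618.8173
Total cost = 49.9131 * 113.8485 = 5682.5316
Profit = 8618.8173 - 5682.5316 = 2936.2857

2936.2857 $


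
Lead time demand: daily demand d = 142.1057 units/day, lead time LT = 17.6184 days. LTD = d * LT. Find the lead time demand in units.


LTD = 142.1057 * 17.6184 = 2503.6751

2503.6751 units


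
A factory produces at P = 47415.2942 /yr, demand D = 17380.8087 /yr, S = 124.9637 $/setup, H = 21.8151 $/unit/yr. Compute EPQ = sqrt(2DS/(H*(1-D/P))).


1 - D/P = 1 - 0.3666 = 0.6334
H*(1-D/P) = 13.8184
2DS = 4343940.3283
EPQ = sqrt(314358.2740) = 560.6766

560.6766 units


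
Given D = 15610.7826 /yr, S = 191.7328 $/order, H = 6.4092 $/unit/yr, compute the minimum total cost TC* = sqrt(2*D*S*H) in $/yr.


2*D*S*H = 38366740.9662
TC* = sqrt(38366740.9662) = 6194.0892

6194.0892 $/yr


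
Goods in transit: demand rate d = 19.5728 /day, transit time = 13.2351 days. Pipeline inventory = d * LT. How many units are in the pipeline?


Pipeline = 19.5728 * 13.2351 = 259.0480

259.0480 units


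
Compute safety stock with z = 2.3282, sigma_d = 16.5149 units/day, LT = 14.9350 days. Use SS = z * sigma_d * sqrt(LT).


sqrt(LT) = sqrt(14.9350) = 3.8646
SS = 2.3282 * 16.5149 * 3.8646 = 148.5932

148.5932 units


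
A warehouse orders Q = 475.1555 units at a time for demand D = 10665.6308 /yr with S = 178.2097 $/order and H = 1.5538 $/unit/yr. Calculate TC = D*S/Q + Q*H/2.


Ordering cost = D*S/Q = 4000.2039
Holding cost = Q*H/2 = 369.1483
TC = 4000.2039 + 369.1483 = 4369.3522

4369.3522 $/yr


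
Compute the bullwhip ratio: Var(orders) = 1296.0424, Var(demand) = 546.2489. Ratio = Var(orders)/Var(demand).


BW = 1296.0424 / 546.2489 = 2.3726

2.3726


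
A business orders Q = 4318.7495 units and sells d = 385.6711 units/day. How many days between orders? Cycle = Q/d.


Cycle = 4318.7495 / 385.6711 = 11.1980

11.1980 days


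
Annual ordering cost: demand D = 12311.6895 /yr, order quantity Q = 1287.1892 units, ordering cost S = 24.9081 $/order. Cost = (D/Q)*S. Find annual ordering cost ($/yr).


Number of orders = D/Q = 9.5648
Cost = 9.5648 * 24.9081 = 238.2407

238.2407 $/yr


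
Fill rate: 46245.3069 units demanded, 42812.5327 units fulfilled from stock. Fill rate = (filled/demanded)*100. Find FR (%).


FR = 42812.5327 / 46245.3069 * 100 = 92.5770

92.5770%


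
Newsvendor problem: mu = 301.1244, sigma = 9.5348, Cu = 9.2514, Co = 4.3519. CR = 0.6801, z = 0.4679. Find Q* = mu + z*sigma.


CR = Cu/(Cu+Co) = 9.2514/(9.2514+4.3519) = 0.6801
z = 0.4679
Q* = 301.1244 + 0.4679 * 9.5348 = 305.5857

305.5857 units


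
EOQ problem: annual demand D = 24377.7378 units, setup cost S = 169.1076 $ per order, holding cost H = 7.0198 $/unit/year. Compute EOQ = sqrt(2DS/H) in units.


2*D*S = 2 * 24377.7378 * 169.1076 = 8244921.4656
2*D*S/H = 1174523.6995
EOQ = sqrt(1174523.6995) = 1083.7544

1083.7544 units


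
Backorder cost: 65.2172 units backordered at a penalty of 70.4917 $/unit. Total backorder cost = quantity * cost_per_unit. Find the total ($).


Total = 65.2172 * 70.4917 = 4597.2713

4597.2713 $


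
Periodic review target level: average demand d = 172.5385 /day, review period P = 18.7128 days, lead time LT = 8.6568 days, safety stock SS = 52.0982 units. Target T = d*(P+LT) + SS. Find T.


P + LT = 27.3696
d*(P+LT) = 172.5385 * 27.3696 = 4722.3097
T = 4722.3097 + 52.0982 = 4774.4079

4774.4079 units


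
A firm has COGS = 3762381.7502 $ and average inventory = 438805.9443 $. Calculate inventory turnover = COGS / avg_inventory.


Turnover = 3762381.7502 / 438805.9443 = 8.5741

8.5741


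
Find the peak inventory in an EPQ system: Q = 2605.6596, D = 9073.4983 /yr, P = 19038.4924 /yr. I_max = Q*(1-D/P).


D/P = 0.4766
1 - D/P = 0.5234
I_max = 2605.6596 * 0.5234 = 1363.8361

1363.8361 units


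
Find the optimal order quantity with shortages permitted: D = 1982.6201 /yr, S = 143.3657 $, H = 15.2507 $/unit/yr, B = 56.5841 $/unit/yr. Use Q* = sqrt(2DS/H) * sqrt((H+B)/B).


sqrt(2DS/H) = 193.0690
sqrt((H+B)/B) = 1.1267
Q* = 193.0690 * 1.1267 = 217.5368

217.5368 units


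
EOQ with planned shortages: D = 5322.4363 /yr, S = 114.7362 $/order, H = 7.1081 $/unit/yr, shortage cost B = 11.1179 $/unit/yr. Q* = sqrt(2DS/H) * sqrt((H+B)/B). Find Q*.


sqrt(2DS/H) = 414.5183
sqrt((H+B)/B) = 1.2804
Q* = 414.5183 * 1.2804 = 530.7353

530.7353 units


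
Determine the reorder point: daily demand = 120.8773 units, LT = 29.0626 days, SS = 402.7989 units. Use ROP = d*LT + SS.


d*LT = 120.8773 * 29.0626 = 3513.0086
ROP = 3513.0086 + 402.7989 = 3915.8075

3915.8075 units


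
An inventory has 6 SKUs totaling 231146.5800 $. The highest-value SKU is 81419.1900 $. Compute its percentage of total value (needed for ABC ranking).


Top item = 81419.1900
Total = 231146.5800
Percentage = 81419.1900 / 231146.5800 * 100 = 35.2241

35.2241%


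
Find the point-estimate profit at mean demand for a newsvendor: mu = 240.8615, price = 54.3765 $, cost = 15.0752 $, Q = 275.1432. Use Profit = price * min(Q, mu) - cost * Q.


Sales at mu = min(275.1432, 240.8615) = 240.8615
Revenue = 54.3765 * 240.8615 = 13097.2054
Total cost = 15.0752 * 275.1432 = 4147.8388
Profit = 13097.2054 - 4147.8388 = 8949.3666

8949.3666 $


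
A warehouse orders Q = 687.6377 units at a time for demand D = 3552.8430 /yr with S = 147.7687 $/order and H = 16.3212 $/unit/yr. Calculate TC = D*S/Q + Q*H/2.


Ordering cost = D*S/Q = 763.4820
Holding cost = Q*H/2 = 5611.5362
TC = 763.4820 + 5611.5362 = 6375.0182

6375.0182 $/yr


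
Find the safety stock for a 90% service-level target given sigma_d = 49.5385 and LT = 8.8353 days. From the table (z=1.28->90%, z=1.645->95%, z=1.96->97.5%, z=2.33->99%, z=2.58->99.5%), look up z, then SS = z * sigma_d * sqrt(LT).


From the table, SL = 90% corresponds to z = 1.28
sqrt(LT) = sqrt(8.8353) = 2.9724
SS = 1.28 * 49.5385 * 2.9724 = 188.4792

188.4792 units


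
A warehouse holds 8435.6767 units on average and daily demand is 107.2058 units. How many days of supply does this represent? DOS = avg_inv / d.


DOS = 8435.6767 / 107.2058 = 78.6868

78.6868 days


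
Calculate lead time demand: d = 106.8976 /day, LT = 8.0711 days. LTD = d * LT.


LTD = 106.8976 * 8.0711 = 862.7812

862.7812 units


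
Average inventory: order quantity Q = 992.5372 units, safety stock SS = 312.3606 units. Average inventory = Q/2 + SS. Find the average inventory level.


Q/2 = 496.2686
Avg = 496.2686 + 312.3606 = 808.6292

808.6292 units


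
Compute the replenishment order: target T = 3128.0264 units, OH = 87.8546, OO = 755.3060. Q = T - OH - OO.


Inventory position = OH + OO = 87.8546 + 755.3060 = 843.1606
Q = 3128.0264 - 843.1606 = 2284.8658

2284.8658 units


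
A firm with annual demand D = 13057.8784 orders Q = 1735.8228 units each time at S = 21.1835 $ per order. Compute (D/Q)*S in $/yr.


Number of orders = D/Q = 7.5226
Cost = 7.5226 * 21.1835 = 159.3547

159.3547 $/yr


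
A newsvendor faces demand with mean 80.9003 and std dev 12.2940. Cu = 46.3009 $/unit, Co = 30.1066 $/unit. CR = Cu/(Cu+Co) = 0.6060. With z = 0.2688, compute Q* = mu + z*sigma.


CR = Cu/(Cu+Co) = 46.3009/(46.3009+30.1066) = 0.6060
z = 0.2688
Q* = 80.9003 + 0.2688 * 12.2940 = 84.2049

84.2049 units


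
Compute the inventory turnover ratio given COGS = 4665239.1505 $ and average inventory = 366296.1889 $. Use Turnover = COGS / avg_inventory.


Turnover = 4665239.1505 / 366296.1889 = 12.7362

12.7362


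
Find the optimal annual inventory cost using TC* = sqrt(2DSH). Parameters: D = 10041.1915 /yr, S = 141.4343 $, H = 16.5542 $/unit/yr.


2*D*S*H = 47019519.7097
TC* = sqrt(47019519.7097) = 6857.0781

6857.0781 $/yr


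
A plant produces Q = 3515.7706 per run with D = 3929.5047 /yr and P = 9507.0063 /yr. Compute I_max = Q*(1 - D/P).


D/P = 0.4133
1 - D/P = 0.5867
I_max = 3515.7706 * 0.5867 = 2062.6068

2062.6068 units


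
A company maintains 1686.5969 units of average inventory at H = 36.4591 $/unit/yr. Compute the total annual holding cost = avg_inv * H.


Cost = 1686.5969 * 36.4591 = 61491.8050

61491.8050 $/yr


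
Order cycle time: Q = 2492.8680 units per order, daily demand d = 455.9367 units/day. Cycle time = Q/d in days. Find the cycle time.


Cycle = 2492.8680 / 455.9367 = 5.4676

5.4676 days


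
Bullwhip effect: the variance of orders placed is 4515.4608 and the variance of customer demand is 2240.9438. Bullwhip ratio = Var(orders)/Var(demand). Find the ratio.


BW = 4515.4608 / 2240.9438 = 2.0150

2.0150


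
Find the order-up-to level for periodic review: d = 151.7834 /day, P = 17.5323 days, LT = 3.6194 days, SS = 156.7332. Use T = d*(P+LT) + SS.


P + LT = 21.1517
d*(P+LT) = 151.7834 * 21.1517 = 3210.4769
T = 3210.4769 + 156.7332 = 3367.2101

3367.2101 units


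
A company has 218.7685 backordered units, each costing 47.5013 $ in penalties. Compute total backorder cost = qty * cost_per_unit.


Total = 218.7685 * 47.5013 = 10391.7881

10391.7881 $


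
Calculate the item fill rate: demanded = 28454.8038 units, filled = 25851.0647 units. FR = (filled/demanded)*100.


FR = 25851.0647 / 28454.8038 * 100 = 90.8496

90.8496%


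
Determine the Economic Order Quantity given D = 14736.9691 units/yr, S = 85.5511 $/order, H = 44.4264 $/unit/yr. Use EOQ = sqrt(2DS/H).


2*D*S = 2 * 14736.9691 * 85.5511 = 2521527.8343
2*D*S/H = 56757.4198
EOQ = sqrt(56757.4198) = 238.2382

238.2382 units


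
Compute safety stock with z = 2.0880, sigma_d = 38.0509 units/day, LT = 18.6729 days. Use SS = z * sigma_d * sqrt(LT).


sqrt(LT) = sqrt(18.6729) = 4.3212
SS = 2.0880 * 38.0509 * 4.3212 = 343.3217

343.3217 units


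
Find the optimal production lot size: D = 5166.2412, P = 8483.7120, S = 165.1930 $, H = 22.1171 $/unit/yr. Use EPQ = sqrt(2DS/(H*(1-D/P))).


1 - D/P = 1 - 0.6090 = 0.3910
H*(1-D/P) = 8.6487
2DS = 1706853.7651
EPQ = sqrt(197354.4579) = 444.2459

444.2459 units


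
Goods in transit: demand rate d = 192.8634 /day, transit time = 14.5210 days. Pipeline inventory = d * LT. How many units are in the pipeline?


Pipeline = 192.8634 * 14.5210 = 2800.5694

2800.5694 units


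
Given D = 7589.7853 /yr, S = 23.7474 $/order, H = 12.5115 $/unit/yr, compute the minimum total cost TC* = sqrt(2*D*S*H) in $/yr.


2*D*S*H = 4510087.1522
TC* = sqrt(4510087.1522) = 2123.6966

2123.6966 $/yr


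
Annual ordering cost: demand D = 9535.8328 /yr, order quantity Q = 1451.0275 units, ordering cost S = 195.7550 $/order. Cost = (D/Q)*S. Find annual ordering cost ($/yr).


Number of orders = D/Q = 6.5718
Cost = 6.5718 * 195.7550 = 1286.4587

1286.4587 $/yr


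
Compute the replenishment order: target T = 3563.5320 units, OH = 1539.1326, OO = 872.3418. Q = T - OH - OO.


Inventory position = OH + OO = 1539.1326 + 872.3418 = 2411.4744
Q = 3563.5320 - 2411.4744 = 1152.0576

1152.0576 units


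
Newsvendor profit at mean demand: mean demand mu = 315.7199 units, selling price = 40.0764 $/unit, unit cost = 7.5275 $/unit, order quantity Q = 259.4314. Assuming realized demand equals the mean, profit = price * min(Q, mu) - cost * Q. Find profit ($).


Sales at mu = min(259.4314, 315.7199) = 259.4314
Revenue = 40.0764 * 259.4314 = 10397.0766
Total cost = 7.5275 * 259.4314 = 1952.8699
Profit = 10397.0766 - 1952.8699 = 8444.2067

8444.2067 $


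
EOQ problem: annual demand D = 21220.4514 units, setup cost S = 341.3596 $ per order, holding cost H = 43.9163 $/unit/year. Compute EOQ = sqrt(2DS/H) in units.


2*D*S = 2 * 21220.4514 * 341.3596 = 14487609.6034
2*D*S/H = 329891.3980
EOQ = sqrt(329891.3980) = 574.3617

574.3617 units


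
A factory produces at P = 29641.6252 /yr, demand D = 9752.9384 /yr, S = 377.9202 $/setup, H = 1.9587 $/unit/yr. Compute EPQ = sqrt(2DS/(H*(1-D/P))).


1 - D/P = 1 - 0.3290 = 0.6710
H*(1-D/P) = 1.3142
2DS = 7371664.8614
EPQ = sqrt(5609104.9007) = 2368.3549

2368.3549 units


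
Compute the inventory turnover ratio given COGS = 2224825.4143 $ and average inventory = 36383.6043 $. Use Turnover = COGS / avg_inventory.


Turnover = 2224825.4143 / 36383.6043 = 61.1491

61.1491


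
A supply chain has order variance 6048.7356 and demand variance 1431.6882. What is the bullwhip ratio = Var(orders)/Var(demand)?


BW = 6048.7356 / 1431.6882 = 4.2249

4.2249


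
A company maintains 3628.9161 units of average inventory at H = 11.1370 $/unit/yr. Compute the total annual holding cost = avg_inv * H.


Cost = 3628.9161 * 11.1370 = 40415.2386

40415.2386 $/yr


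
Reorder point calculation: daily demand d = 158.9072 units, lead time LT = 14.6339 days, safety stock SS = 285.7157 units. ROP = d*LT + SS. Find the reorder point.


d*LT = 158.9072 * 14.6339 = 2325.4321
ROP = 2325.4321 + 285.7157 = 2611.1478

2611.1478 units


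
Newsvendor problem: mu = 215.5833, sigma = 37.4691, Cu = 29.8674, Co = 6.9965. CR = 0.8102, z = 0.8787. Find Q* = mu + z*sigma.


CR = Cu/(Cu+Co) = 29.8674/(29.8674+6.9965) = 0.8102
z = 0.8787
Q* = 215.5833 + 0.8787 * 37.4691 = 248.5074

248.5074 units


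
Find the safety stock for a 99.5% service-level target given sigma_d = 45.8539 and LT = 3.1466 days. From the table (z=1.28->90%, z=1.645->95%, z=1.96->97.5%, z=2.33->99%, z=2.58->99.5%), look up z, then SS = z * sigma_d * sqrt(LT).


From the table, SL = 99.5% corresponds to z = 2.58
sqrt(LT) = sqrt(3.1466) = 1.7739
SS = 2.58 * 45.8539 * 1.7739 = 209.8538

209.8538 units


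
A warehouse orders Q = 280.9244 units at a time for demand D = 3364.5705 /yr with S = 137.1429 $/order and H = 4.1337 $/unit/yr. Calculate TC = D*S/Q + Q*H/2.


Ordering cost = D*S/Q = 1642.5307
Holding cost = Q*H/2 = 580.6286
TC = 1642.5307 + 580.6286 = 2223.1593

2223.1593 $/yr


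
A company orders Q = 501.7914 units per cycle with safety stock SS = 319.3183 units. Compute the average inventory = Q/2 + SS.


Q/2 = 250.8957
Avg = 250.8957 + 319.3183 = 570.2140

570.2140 units


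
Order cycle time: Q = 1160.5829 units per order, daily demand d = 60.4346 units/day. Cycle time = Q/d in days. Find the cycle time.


Cycle = 1160.5829 / 60.4346 = 19.2039

19.2039 days


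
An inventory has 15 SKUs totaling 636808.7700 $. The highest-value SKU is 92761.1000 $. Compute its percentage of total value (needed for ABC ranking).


Top item = 92761.1000
Total = 636808.7700
Percentage = 92761.1000 / 636808.7700 * 100 = 14.5666

14.5666%


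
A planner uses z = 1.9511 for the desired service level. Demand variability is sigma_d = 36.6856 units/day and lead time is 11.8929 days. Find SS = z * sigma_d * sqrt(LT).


sqrt(LT) = sqrt(11.8929) = 3.4486
SS = 1.9511 * 36.6856 * 3.4486 = 246.8420

246.8420 units


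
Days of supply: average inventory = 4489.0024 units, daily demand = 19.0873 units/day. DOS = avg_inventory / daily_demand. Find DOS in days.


DOS = 4489.0024 / 19.0873 = 235.1827

235.1827 days


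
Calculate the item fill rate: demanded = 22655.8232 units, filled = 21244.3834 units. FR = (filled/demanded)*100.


FR = 21244.3834 / 22655.8232 * 100 = 93.7701

93.7701%


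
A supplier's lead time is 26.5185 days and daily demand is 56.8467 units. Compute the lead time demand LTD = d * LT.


LTD = 56.8467 * 26.5185 = 1507.4892

1507.4892 units


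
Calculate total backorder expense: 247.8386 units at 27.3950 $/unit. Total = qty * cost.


Total = 247.8386 * 27.3950 = 6789.5384

6789.5384 $


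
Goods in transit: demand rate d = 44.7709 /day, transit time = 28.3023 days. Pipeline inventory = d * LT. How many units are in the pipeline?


Pipeline = 44.7709 * 28.3023 = 1267.1194

1267.1194 units


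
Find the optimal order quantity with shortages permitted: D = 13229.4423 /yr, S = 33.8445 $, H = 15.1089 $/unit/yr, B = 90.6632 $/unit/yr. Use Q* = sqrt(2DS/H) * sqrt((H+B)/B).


sqrt(2DS/H) = 243.4520
sqrt((H+B)/B) = 1.0801
Q* = 243.4520 * 1.0801 = 262.9562

262.9562 units


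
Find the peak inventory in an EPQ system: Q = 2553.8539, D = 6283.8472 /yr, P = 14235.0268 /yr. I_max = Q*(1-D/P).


D/P = 0.4414
1 - D/P = 0.5586
I_max = 2553.8539 * 0.5586 = 1426.4919

1426.4919 units


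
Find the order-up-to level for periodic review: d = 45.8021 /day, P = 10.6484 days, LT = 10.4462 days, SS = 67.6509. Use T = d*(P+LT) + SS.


P + LT = 21.0946
d*(P+LT) = 45.8021 * 21.0946 = 966.1770
T = 966.1770 + 67.6509 = 1033.8279

1033.8279 units


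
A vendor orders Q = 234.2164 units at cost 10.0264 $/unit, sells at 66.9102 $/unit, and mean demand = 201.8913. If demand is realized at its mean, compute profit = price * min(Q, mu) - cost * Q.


Sales at mu = min(234.2164, 201.8913) = 201.8913
Revenue = 66.9102 * 201.8913 = 13508.5873
Total cost = 10.0264 * 234.2164 = 2348.3473
Profit = 13508.5873 - 2348.3473 = 11160.2399

11160.2399 $


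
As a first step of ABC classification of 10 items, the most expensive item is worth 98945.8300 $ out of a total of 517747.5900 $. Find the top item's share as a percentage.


Top item = 98945.8300
Total = 517747.5900
Percentage = 98945.8300 / 517747.5900 * 100 = 19.1108

19.1108%


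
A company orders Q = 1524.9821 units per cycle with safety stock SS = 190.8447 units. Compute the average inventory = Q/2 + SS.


Q/2 = 762.4910
Avg = 762.4910 + 190.8447 = 953.3357

953.3357 units


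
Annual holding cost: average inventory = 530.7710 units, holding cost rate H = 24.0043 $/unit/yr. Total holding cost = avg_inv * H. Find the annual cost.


Cost = 530.7710 * 24.0043 = 12740.7863

12740.7863 $/yr


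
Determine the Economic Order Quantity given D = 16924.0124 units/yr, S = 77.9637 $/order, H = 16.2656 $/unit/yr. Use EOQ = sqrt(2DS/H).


2*D*S = 2 * 16924.0124 * 77.9637 = 2638917.2511
2*D*S/H = 162239.1582
EOQ = sqrt(162239.1582) = 402.7892

402.7892 units


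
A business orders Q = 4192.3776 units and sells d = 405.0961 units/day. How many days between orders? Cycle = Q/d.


Cycle = 4192.3776 / 405.0961 = 10.3491

10.3491 days


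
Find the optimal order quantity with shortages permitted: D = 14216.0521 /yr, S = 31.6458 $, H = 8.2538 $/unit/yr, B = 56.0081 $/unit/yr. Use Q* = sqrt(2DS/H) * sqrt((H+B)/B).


sqrt(2DS/H) = 330.1684
sqrt((H+B)/B) = 1.0712
Q* = 330.1684 * 1.0712 = 353.6608

353.6608 units


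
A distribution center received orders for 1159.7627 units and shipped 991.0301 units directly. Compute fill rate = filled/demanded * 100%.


FR = 991.0301 / 1159.7627 * 100 = 85.4511

85.4511%


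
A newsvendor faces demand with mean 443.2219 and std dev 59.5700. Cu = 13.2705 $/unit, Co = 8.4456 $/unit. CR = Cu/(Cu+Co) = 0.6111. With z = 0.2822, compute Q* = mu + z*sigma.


CR = Cu/(Cu+Co) = 13.2705/(13.2705+8.4456) = 0.6111
z = 0.2822
Q* = 443.2219 + 0.2822 * 59.5700 = 460.0326

460.0326 units


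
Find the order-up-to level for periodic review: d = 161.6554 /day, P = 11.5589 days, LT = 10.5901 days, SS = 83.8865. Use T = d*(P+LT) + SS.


P + LT = 22.1490
d*(P+LT) = 161.6554 * 22.1490 = 3580.5055
T = 3580.5055 + 83.8865 = 3664.3920

3664.3920 units


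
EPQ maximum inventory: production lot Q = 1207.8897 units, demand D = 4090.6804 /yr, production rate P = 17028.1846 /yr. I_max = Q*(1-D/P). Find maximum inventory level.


D/P = 0.2402
1 - D/P = 0.7598
I_max = 1207.8897 * 0.7598 = 917.7184

917.7184 units


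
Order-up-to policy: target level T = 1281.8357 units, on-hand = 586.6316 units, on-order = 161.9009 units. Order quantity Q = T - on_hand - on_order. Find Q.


Inventory position = OH + OO = 586.6316 + 161.9009 = 748.5325
Q = 1281.8357 - 748.5325 = 533.3032

533.3032 units


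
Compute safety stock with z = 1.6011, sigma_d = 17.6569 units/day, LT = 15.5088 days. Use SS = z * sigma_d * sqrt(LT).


sqrt(LT) = sqrt(15.5088) = 3.9381
SS = 1.6011 * 17.6569 * 3.9381 = 111.3325

111.3325 units


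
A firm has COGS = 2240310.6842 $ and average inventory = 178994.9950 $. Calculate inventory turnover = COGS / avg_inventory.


Turnover = 2240310.6842 / 178994.9950 = 12.5161

12.5161


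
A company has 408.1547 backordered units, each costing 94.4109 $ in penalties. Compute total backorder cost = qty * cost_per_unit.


Total = 408.1547 * 94.4109 = 38534.2526

38534.2526 $


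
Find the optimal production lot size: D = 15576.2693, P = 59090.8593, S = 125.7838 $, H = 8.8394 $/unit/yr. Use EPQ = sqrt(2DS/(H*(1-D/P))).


1 - D/P = 1 - 0.2636 = 0.7364
H*(1-D/P) = 6.5093
2DS = 3918484.6848
EPQ = sqrt(601978.2170) = 775.8726

775.8726 units


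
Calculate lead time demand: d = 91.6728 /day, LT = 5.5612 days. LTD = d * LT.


LTD = 91.6728 * 5.5612 = 509.8108

509.8108 units


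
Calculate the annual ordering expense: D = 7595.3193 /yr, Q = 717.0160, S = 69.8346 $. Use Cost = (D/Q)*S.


Number of orders = D/Q = 10.5930
Cost = 10.5930 * 69.8346 = 739.7549

739.7549 $/yr


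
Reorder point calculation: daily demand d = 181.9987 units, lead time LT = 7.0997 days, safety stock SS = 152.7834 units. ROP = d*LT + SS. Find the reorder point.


d*LT = 181.9987 * 7.0997 = 1292.1362
ROP = 1292.1362 + 152.7834 = 1444.9196

1444.9196 units


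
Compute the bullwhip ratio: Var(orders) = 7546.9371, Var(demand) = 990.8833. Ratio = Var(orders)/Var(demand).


BW = 7546.9371 / 990.8833 = 7.6164

7.6164


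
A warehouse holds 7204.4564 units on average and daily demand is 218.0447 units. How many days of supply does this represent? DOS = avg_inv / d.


DOS = 7204.4564 / 218.0447 = 33.0412

33.0412 days


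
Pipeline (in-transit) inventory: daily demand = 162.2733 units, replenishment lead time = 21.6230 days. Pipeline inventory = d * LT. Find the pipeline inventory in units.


Pipeline = 162.2733 * 21.6230 = 3508.8356

3508.8356 units


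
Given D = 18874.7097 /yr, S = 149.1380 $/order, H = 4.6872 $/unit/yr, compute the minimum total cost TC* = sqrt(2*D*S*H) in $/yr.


2*D*S*H = 26388340.3060
TC* = sqrt(26388340.3060) = 5136.9583

5136.9583 $/yr


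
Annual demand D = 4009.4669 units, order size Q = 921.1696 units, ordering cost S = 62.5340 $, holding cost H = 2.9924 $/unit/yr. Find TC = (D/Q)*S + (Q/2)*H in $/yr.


Ordering cost = D*S/Q = 272.1844
Holding cost = Q*H/2 = 1378.2540
TC = 272.1844 + 1378.2540 = 1650.4384

1650.4384 $/yr


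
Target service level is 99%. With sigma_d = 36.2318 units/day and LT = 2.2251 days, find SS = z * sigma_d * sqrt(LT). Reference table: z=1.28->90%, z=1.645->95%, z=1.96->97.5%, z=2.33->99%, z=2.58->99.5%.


From the table, SL = 99% corresponds to z = 2.33
sqrt(LT) = sqrt(2.2251) = 1.4917
SS = 2.33 * 36.2318 * 1.4917 = 125.9275

125.9275 units


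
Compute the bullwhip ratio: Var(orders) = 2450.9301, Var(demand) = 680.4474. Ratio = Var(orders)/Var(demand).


BW = 2450.9301 / 680.4474 = 3.6019

3.6019


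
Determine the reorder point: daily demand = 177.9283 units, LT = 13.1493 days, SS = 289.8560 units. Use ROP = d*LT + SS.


d*LT = 177.9283 * 13.1493 = 2339.6326
ROP = 2339.6326 + 289.8560 = 2629.4886

2629.4886 units


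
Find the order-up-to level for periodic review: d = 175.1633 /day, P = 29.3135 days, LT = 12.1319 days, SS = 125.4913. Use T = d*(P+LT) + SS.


P + LT = 41.4454
d*(P+LT) = 175.1633 * 41.4454 = 7259.7130
T = 7259.7130 + 125.4913 = 7385.2043

7385.2043 units


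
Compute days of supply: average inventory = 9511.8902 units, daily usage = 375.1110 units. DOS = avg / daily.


DOS = 9511.8902 / 375.1110 = 25.3575

25.3575 days


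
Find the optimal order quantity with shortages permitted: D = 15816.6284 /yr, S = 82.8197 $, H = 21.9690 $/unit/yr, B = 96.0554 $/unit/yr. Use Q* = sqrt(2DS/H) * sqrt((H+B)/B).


sqrt(2DS/H) = 345.3295
sqrt((H+B)/B) = 1.1085
Q* = 345.3295 * 1.1085 = 382.7883

382.7883 units


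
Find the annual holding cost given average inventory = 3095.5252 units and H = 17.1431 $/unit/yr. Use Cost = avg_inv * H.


Cost = 3095.5252 * 17.1431 = 53066.8981

53066.8981 $/yr


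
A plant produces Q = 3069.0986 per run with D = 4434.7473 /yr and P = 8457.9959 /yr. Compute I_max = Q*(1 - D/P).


D/P = 0.5243
1 - D/P = 0.4757
I_max = 3069.0986 * 0.4757 = 1459.8904

1459.8904 units


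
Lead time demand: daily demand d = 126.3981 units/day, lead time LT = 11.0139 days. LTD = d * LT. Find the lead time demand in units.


LTD = 126.3981 * 11.0139 = 1392.1360

1392.1360 units


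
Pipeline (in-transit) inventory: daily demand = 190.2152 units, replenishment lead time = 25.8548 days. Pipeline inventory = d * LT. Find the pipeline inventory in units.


Pipeline = 190.2152 * 25.8548 = 4917.9760

4917.9760 units


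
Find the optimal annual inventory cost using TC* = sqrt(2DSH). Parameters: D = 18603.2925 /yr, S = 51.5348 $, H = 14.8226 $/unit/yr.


2*D*S*H = 28421355.9731
TC* = sqrt(28421355.9731) = 5331.1683

5331.1683 $/yr


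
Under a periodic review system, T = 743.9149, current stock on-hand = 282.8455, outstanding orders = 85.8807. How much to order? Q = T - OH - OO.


Inventory position = OH + OO = 282.8455 + 85.8807 = 368.7262
Q = 743.9149 - 368.7262 = 375.1887

375.1887 units


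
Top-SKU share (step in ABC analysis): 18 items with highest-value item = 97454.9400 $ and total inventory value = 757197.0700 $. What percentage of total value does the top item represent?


Top item = 97454.9400
Total = 757197.0700
Percentage = 97454.9400 / 757197.0700 * 100 = 12.8705

12.8705%


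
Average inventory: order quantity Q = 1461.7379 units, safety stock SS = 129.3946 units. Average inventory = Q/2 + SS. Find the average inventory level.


Q/2 = 730.8690
Avg = 730.8690 + 129.3946 = 860.2636

860.2636 units


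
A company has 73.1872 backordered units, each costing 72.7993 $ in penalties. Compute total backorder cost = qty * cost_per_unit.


Total = 73.1872 * 72.7993 = 5327.9769

5327.9769 $


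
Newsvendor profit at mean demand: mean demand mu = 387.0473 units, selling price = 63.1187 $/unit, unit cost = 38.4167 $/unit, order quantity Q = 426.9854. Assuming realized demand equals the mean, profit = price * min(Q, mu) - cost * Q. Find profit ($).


Sales at mu = min(426.9854, 387.0473) = 387.0473
Revenue = 63.1187 * 387.0473 = 24429.9224
Total cost = 38.4167 * 426.9854 = 16403.3700
Profit = 24429.9224 - 16403.3700 = 8026.5524

8026.5524 $


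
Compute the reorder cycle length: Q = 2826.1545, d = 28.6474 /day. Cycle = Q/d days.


Cycle = 2826.1545 / 28.6474 = 98.6531

98.6531 days


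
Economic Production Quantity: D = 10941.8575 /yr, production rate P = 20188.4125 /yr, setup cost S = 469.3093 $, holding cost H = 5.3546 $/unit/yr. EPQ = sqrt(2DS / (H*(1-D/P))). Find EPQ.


1 - D/P = 1 - 0.5420 = 0.4580
H*(1-D/P) = 2.4525
2DS = 10270230.9680
EPQ = sqrt(4187698.3374) = 2046.3867

2046.3867 units
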